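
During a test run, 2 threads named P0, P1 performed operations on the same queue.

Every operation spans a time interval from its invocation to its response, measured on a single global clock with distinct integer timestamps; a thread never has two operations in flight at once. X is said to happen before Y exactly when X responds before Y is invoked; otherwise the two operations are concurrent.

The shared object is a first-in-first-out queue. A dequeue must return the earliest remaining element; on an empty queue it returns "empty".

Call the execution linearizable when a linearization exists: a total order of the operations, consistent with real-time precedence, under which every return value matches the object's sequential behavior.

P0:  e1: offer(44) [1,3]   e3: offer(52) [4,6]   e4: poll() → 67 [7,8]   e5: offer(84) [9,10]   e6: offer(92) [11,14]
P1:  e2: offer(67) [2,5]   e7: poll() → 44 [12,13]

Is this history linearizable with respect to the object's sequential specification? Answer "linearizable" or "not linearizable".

linearizable

one valid linearization: e2, e1, e3, e4, e5, e6, e7
after step 1 (e2 offer(67)): queue <67>
after step 2 (e1 offer(44)): queue <67,44>
after step 3 (e3 offer(52)): queue <67,44,52>
after step 4 (e4 poll() → 67): queue <44,52>
after step 5 (e5 offer(84)): queue <44,52,84>
after step 6 (e6 offer(92)): queue <44,52,84,92>
after step 7 (e7 poll() → 44): queue <52,84,92>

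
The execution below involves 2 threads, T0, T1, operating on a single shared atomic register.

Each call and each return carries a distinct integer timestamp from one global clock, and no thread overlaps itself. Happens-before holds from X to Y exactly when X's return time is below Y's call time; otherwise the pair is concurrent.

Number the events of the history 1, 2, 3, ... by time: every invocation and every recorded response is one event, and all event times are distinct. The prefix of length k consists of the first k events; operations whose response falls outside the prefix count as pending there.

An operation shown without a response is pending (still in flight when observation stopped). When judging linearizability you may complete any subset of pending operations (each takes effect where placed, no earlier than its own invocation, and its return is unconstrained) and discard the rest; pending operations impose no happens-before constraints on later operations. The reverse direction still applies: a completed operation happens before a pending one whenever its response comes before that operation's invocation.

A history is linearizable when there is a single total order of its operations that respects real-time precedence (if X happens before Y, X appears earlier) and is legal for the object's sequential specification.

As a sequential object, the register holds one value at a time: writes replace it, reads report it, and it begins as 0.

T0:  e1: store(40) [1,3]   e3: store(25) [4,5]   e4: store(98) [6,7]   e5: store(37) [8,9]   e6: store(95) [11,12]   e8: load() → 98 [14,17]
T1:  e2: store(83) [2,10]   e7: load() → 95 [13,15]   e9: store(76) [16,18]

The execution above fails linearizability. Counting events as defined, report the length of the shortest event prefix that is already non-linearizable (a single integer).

17

one valid order for events 1..16 is e1, e2, e3, e4, e5, e6, e7:
step 1: e1 store(40) — value 40
step 2: e2 store(83) — value 83
step 3: e3 store(25) — value 25
step 4: e4 store(98) — value 98
step 5: e5 store(37) — value 37
step 6: e6 store(95) — value 95
step 7: e7 load() → 95 — value 95
once event 17 joins (e8's response, time 17), exhaustive search finds no witness
including or dropping the 1 pending operation (e9) in any combination fails
e.g. e1, e2, e3, e4, e5, e6, e7, e8 (pending dropped): illegal at step 8, since e8 load() → 98 cannot apply there
e.g. e1, e2, e3, e4, e5, e6, e8, e7 (pending dropped): illegal at step 7, since e8 load() → 98 cannot apply there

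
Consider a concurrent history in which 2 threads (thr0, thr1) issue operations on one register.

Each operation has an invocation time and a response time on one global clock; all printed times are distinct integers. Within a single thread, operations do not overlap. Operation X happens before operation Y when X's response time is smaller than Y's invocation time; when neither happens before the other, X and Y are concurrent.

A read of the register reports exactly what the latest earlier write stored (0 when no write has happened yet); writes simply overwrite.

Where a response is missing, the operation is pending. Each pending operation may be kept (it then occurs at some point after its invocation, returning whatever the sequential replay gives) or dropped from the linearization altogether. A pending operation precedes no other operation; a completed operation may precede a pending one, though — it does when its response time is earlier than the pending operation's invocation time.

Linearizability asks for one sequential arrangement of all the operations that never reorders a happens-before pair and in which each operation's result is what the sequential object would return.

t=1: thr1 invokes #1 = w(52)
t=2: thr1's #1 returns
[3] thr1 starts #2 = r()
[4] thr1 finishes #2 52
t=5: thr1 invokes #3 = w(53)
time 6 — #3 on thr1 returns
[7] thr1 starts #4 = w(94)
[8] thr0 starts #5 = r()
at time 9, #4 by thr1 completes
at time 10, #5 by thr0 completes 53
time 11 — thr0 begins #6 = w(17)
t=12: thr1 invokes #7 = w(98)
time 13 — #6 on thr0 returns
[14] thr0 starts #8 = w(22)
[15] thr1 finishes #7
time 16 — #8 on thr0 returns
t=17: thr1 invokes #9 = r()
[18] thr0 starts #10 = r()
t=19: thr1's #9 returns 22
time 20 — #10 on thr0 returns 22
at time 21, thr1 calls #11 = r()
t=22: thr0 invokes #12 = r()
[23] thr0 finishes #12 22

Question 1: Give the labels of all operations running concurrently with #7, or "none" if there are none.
#7 spans [12,15]; an op avoiding the whole window 12..15 is ordered, any other is concurrent
#1 [1,2]: before
#2 [3,4]: before
#3 [5,6]: before
#4 [7,9]: before
#5 [8,10]: before
#6 [11,13]: concurrent
#8 [14,16]: concurrent
#9 [17,19]: after
#10 [18,20]: after
#11 [21,…): after
#12 [22,23]: after

#6, #8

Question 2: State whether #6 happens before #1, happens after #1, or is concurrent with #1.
#6 spans [11,13], #1 spans [1,2]
resp(#1)=2 < inv(#6)=11

after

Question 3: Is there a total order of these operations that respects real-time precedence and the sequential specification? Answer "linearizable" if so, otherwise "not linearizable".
a witness: #1, #2, #3, #5, #4, #6, #7, #8, #9, #10, #11, #12
1. #1 w(52), leaving value 52
2. #2 r() → 52, leaving value 52
3. #3 w(53), leaving value 53
4. #5 r() → 53, leaving value 53
5. #4 w(94), leaving value 94
6. #6 w(17), leaving value 17
7. #7 w(98), leaving value 98
8. #8 w(22), leaving value 22
9. #9 r() → 22, leaving value 22
10. #10 r() → 22, leaving value 22
11. #11 r() (pending, included), leaving value 22
12. #12 r() → 22, leaving value 22

linearizable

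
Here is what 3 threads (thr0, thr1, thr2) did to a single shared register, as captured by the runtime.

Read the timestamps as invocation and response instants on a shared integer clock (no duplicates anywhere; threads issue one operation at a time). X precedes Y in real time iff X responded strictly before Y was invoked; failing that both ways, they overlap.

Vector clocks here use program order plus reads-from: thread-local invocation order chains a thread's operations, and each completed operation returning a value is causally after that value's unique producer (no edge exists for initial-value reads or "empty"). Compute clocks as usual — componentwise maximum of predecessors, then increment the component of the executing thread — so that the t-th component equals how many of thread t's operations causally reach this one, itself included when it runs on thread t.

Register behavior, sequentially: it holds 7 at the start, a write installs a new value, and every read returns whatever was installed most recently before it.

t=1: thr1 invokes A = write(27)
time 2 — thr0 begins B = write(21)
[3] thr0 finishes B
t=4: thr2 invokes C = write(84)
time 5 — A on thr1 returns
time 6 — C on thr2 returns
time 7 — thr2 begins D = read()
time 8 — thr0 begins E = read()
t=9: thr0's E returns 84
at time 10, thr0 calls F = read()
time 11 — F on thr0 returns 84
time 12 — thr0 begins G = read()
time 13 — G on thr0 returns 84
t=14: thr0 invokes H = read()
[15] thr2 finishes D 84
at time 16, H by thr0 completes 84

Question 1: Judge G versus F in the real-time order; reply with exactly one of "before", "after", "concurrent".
G spans [12,13], F spans [10,11]
resp(F)=11 < inv(G)=12

after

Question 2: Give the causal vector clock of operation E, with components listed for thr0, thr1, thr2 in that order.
root op C, invoked 4: fresh clock plus thr2's own tick → (0, 0, 1)
root op A, invoked 1: fresh clock plus thr1's own tick → (0, 1, 0)
root op B, invoked 2: fresh clock plus thr0's own tick → (1, 0, 0)
from VC(C)=(0, 0, 1), D (invoked 7) maxes components and bumps thr2 → (0, 0, 2)
from VC(B)=(1, 0, 0), VC(C)=(0, 0, 1), E (invoked 8) maxes components and bumps thr0 → (2, 0, 1)
from VC(C)=(0, 0, 1), VC(E)=(2, 0, 1), F (invoked 10) maxes components and bumps thr0 → (3, 0, 1)
from VC(C)=(0, 0, 1), VC(F)=(3, 0, 1), G (invoked 12) maxes components and bumps thr0 → (4, 0, 1)
from VC(C)=(0, 0, 1), VC(G)=(4, 0, 1), H (invoked 14) maxes components and bumps thr0 → (5, 0, 1)
target: VC(E) = (2, 0, 1)

(2, 0, 1)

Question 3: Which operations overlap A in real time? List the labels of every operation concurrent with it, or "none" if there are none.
A runs from 1 to 5; window-overlapping ops are concurrent
B [2,3]: concurrent
C [4,6]: concurrent
D [7,15]: after
E [8,9]: after
F [10,11]: after
G [12,13]: after
H [14,16]: after

B, C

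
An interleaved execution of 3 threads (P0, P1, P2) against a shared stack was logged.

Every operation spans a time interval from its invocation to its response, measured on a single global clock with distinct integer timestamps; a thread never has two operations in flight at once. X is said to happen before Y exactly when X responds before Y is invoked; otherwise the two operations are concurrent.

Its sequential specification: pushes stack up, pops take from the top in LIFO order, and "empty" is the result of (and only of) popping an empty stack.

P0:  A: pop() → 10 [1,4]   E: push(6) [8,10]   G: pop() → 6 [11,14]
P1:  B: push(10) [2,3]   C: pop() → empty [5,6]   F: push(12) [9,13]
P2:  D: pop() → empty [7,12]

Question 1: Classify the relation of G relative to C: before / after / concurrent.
G spans [11,14], C spans [5,6]
resp(C)=6 < inv(G)=11

after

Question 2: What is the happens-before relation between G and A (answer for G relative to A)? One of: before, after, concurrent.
G spans [11,14], A spans [1,4]
resp(A)=4 < inv(G)=11

after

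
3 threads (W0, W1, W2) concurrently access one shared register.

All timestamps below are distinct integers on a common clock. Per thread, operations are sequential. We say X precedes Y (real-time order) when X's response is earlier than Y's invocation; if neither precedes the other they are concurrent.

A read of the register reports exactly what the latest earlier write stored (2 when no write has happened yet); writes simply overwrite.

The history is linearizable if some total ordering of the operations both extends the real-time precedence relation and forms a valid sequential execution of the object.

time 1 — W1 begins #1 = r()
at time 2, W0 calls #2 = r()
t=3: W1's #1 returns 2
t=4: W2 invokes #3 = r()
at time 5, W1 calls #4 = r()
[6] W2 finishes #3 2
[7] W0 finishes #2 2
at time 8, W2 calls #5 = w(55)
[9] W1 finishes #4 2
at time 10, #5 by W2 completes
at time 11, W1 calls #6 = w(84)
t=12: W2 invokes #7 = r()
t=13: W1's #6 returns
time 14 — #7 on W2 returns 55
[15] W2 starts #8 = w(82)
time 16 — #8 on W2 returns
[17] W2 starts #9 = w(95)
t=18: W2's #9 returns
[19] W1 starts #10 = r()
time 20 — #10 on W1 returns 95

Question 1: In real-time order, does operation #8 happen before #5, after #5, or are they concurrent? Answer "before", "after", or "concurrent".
#8 spans [15,16], #5 spans [8,10]
resp(#5)=10 < inv(#8)=15

after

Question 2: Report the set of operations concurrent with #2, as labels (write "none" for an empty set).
#2 spans [2,7]; an op avoiding the whole window 2..7 is ordered, any other is concurrent
#1 [1,3]: concurrent
#3 [4,6]: concurrent
#4 [5,9]: concurrent
#5 [8,10]: after
#6 [11,13]: after
#7 [12,14]: after
#8 [15,16]: after
#9 [17,18]: after
#10 [19,20]: after

#1, #3, #4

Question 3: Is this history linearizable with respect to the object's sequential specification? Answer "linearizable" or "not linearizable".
witness order: #1, #2, #3, #4, #5, #7, #6, #8, #9, #10
after step 1 (#1 r() → 2): value 2
after step 2 (#2 r() → 2): value 2
after step 3 (#3 r() → 2): value 2
after step 4 (#4 r() → 2): value 2
after step 5 (#5 w(55)): value 55
after step 6 (#7 r() → 55): value 55
after step 7 (#6 w(84)): value 84
after step 8 (#8 w(82)): value 82
after step 9 (#9 w(95)): value 95
after step 10 (#10 r() → 95): value 95

linearizable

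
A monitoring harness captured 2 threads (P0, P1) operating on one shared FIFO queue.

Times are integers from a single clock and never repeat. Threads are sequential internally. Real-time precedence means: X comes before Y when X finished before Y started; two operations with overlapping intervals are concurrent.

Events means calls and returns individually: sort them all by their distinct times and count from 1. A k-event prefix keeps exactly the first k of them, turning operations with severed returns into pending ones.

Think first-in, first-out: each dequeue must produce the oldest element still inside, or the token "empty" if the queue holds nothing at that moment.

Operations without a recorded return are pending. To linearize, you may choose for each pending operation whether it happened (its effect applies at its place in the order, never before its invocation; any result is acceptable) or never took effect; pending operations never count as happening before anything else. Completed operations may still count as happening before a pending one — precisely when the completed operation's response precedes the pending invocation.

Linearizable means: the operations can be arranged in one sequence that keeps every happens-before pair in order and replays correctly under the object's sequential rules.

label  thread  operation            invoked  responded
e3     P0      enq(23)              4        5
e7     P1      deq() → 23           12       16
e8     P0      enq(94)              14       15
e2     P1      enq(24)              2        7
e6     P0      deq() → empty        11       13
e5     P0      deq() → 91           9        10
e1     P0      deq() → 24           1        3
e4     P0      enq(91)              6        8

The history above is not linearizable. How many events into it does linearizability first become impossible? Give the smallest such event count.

a valid linearization of events 1..9 exists, for instance e2, e1, e3, e4:
step 1: e2 enq(24) — queue <24>
step 2: e1 deq() → 24 — queue <>
step 3: e3 enq(23) — queue <23>
step 4: e4 enq(91) — queue <23,91>
with event 10 included (e5 responding at time 10), all real-time-consistent orders fail
take e1, e2, e3, e4, e5: step 1 already fails, because e1 deq() → 24 cannot occur there
take e1, e3, e2, e4, e5: step 1 already fails, because e1 deq() → 24 cannot occur there

10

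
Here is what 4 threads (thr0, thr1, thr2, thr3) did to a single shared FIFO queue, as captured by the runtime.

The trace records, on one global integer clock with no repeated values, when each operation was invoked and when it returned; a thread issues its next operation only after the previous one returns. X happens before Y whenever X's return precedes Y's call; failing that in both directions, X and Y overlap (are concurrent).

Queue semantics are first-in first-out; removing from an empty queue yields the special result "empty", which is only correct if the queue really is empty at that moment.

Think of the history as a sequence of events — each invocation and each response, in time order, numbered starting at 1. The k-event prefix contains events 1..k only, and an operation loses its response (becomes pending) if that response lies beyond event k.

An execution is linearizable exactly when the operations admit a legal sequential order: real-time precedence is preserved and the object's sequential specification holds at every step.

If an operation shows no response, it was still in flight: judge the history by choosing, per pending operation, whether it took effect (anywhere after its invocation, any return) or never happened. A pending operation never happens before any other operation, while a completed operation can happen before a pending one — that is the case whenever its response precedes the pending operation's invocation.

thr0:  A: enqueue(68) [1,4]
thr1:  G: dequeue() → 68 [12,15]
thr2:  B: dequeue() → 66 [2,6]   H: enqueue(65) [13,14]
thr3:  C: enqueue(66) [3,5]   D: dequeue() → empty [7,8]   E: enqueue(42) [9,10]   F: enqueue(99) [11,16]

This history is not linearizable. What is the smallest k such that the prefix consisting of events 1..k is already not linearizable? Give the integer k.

8

events 1..7 are still linearizable — one witness is C, A, B:
after step 1 (C enqueue(66)): queue <66>
after step 2 (A enqueue(68)): queue <66,68>
after step 3 (B dequeue() → 66): queue <68>
adding event 8 (D responds at 8) leaves no legal real-time order
for example A, B, C, D fails at step 2: B dequeue() → 66 is not legal there
for example A, C, B, D fails at step 3: B dequeue() → 66 is not legal there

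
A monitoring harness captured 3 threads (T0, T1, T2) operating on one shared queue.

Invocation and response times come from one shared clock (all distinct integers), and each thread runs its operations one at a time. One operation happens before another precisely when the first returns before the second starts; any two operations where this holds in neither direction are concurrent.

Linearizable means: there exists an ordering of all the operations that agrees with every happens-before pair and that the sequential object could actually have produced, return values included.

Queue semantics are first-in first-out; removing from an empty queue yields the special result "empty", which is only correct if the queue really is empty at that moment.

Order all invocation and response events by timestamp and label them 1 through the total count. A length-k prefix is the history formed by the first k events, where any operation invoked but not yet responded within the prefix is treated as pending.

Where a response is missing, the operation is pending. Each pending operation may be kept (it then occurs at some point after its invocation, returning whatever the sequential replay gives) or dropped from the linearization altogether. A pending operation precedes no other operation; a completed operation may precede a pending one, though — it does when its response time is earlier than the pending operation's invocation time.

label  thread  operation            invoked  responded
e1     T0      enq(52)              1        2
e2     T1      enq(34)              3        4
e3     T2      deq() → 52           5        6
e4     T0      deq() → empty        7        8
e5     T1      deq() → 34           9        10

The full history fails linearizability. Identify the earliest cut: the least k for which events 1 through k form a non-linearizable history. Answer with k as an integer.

a valid linearization of events 1..7 exists, for instance e1, e2, e3:
step 1: e1 enq(52) — queue <52>
step 2: e2 enq(34) — queue <52,34>
step 3: e3 deq() → 52 — queue <34>
with event 8 included (e4 responding at time 8), all real-time-consistent orders fail
for example e1, e2, e3, e4 fails at step 4: e4 deq() → empty is not legal there

8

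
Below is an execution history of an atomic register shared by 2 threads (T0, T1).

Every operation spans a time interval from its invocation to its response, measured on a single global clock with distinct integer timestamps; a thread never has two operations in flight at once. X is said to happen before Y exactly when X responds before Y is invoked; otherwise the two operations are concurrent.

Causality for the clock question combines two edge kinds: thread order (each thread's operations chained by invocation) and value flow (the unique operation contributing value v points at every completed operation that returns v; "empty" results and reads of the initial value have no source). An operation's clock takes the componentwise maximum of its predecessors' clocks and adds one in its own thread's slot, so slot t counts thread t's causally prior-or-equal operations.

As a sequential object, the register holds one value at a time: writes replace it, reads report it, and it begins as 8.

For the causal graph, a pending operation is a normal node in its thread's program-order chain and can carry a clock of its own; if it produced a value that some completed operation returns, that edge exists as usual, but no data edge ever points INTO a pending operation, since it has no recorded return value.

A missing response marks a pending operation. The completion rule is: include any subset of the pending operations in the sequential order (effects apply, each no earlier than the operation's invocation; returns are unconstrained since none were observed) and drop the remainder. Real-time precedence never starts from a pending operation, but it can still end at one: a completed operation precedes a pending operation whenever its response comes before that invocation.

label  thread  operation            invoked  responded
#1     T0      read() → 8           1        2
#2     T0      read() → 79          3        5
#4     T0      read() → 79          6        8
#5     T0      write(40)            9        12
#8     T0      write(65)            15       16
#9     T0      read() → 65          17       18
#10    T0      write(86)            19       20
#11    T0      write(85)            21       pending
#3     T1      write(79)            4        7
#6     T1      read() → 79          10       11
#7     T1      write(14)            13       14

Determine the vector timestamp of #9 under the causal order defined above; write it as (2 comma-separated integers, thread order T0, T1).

(6, 1)

#3, invoked 4, has no incoming edges; only T1's bump applies → (0, 1)
#1, invoked 1, has no incoming edges; only T0's bump applies → (1, 0)
merge at #6 (invoked 10): VC(#3)=(0, 1), own-thread bump on T1 → (0, 2)
merge at #7 (invoked 13): VC(#6)=(0, 2), own-thread bump on T1 → (0, 3)
merge at #2 (invoked 3): VC(#1)=(1, 0), VC(#3)=(0, 1), own-thread bump on T0 → (2, 1)
merge at #4 (invoked 6): VC(#2)=(2, 1), VC(#3)=(0, 1), own-thread bump on T0 → (3, 1)
merge at #5 (invoked 9): VC(#4)=(3, 1), own-thread bump on T0 → (4, 1)
merge at #8 (invoked 15): VC(#5)=(4, 1), own-thread bump on T0 → (5, 1)
merge at #9 (invoked 17): VC(#8)=(5, 1), own-thread bump on T0 → (6, 1)
merge at #10 (invoked 19): VC(#9)=(6, 1), own-thread bump on T0 → (7, 1)
merge at #11 (invoked 21): VC(#10)=(7, 1), own-thread bump on T0 → (8, 1)
target: VC(#9) = (6, 1)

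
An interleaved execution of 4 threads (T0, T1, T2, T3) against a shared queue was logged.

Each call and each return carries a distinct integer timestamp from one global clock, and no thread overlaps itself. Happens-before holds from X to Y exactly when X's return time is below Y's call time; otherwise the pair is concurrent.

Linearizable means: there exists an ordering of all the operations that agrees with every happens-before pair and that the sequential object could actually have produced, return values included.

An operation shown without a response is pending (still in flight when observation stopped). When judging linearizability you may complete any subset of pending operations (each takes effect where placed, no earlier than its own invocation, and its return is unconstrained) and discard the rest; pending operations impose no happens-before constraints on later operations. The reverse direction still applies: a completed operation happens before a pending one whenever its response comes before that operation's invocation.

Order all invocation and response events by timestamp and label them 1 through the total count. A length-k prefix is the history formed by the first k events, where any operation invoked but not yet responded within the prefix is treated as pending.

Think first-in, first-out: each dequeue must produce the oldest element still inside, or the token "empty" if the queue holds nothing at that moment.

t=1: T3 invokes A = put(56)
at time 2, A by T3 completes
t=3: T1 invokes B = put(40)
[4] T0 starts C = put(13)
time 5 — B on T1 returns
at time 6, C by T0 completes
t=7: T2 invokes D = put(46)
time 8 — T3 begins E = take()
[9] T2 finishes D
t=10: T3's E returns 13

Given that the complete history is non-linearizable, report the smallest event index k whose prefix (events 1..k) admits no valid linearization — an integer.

events 1..9 are linearizable, e.g. via A, B, C, D:
after step 1 (A put(56)): queue <56>
after step 2 (B put(40)): queue <56,40>
after step 3 (C put(13)): queue <56,40,13>
after step 4 (D put(46)): queue <56,40,13,46>
adding event 10 (E responds at 10) leaves no legal real-time order
for example A, B, C, D, E fails at step 5: E take() → 13 is not legal there
for example A, B, C, E, D fails at step 4: E take() → 13 is not legal there

10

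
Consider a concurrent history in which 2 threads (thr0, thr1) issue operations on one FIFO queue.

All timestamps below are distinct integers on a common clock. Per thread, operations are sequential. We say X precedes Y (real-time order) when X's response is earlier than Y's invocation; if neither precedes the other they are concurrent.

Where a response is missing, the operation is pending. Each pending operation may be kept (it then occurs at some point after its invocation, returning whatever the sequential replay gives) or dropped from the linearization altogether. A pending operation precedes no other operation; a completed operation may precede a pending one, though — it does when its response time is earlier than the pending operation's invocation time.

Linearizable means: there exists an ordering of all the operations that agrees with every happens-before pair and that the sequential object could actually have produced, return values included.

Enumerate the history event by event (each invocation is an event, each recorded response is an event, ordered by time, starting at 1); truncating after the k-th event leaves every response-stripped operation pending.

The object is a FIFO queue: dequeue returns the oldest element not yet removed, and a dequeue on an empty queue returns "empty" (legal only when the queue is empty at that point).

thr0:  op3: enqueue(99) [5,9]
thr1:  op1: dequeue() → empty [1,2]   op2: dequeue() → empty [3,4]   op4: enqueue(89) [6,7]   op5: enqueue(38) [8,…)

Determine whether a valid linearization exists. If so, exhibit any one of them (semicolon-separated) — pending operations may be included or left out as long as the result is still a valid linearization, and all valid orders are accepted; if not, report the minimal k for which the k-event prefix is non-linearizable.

1. op1 dequeue() → empty, leaving queue <>
2. op2 dequeue() → empty, leaving queue <>
3. op3 enqueue(99), leaving queue <99>
4. op4 enqueue(89), leaving queue <99,89>

linearizable — witness: op1; op2; op3; op4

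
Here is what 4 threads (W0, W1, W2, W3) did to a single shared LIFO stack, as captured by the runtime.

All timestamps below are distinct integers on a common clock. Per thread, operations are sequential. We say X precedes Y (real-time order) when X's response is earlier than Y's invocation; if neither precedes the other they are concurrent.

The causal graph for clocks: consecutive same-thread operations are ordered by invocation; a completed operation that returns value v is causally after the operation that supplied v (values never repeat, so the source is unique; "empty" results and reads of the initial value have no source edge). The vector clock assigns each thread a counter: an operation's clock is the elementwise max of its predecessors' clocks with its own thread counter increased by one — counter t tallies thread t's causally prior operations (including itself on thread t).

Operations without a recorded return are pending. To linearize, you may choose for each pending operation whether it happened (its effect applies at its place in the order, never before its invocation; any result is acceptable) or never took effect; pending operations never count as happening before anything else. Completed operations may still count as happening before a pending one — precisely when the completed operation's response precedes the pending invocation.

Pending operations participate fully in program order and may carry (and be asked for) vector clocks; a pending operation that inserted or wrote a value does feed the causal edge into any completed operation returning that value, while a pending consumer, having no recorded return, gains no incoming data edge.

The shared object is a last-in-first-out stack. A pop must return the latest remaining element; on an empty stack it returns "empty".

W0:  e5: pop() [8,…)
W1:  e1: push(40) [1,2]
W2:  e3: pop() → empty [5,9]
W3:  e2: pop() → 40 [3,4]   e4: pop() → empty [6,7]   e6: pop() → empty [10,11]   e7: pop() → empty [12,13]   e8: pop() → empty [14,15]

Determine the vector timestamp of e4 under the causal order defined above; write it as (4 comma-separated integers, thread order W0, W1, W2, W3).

e3, invoked 5, has no incoming edges; only W2's bump applies → (0, 0, 1, 0)
e1, invoked 1, has no incoming edges; only W1's bump applies → (0, 1, 0, 0)
e5, invoked 8, has no incoming edges; only W0's bump applies → (1, 0, 0, 0)
invoked at 3, e2 merges VC(e1)=(0, 1, 0, 0) and bumps W3's slot → (0, 1, 0, 1)
invoked at 6, e4 merges VC(e2)=(0, 1, 0, 1) and bumps W3's slot → (0, 1, 0, 2)
invoked at 10, e6 merges VC(e4)=(0, 1, 0, 2) and bumps W3's slot → (0, 1, 0, 3)
invoked at 12, e7 merges VC(e6)=(0, 1, 0, 3) and bumps W3's slot → (0, 1, 0, 4)
invoked at 14, e8 merges VC(e7)=(0, 1, 0, 4) and bumps W3's slot → (0, 1, 0, 5)
target: VC(e4) = (0, 1, 0, 2)

(0, 1, 0, 2)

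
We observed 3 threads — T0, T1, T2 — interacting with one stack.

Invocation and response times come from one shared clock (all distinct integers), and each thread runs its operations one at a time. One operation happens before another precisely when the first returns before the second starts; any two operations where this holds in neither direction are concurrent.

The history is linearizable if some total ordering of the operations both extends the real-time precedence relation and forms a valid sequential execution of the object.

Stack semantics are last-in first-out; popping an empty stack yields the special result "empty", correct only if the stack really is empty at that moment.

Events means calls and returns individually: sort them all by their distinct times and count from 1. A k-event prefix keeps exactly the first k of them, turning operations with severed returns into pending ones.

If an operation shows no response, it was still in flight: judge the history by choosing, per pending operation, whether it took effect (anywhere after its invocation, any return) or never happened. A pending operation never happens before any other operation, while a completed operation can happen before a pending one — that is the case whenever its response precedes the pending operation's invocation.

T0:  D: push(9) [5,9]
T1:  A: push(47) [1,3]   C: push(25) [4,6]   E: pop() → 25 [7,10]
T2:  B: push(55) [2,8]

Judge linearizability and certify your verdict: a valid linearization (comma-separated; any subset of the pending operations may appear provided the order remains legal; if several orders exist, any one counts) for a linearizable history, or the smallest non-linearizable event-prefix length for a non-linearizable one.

after step 1 (A push(47)): stack <47>
after step 2 (B push(55)): stack <47,55>
after step 3 (C push(25)): stack <47,55,25>
after step 4 (E pop() → 25): stack <47,55>
after step 5 (D push(9)): stack <47,55,9>

linearizable — witness: A, B, C, E, D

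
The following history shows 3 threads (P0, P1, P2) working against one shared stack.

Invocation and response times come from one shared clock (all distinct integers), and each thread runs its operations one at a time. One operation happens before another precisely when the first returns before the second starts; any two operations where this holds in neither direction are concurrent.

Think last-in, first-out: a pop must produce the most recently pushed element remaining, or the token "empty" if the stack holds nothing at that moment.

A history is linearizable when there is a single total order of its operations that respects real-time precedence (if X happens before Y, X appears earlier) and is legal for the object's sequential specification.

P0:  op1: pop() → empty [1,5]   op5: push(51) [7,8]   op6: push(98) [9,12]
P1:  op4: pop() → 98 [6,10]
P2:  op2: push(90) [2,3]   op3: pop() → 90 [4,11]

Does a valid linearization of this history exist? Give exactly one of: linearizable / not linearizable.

one valid linearization: op1, op2, op3, op5, op6, op4
1. op1 pop() → empty, leaving stack <>
2. op2 push(90), leaving stack <90>
3. op3 pop() → 90, leaving stack <>
4. op5 push(51), leaving stack <51>
5. op6 push(98), leaving stack <51,98>
6. op4 pop() → 98, leaving stack <51>

linearizable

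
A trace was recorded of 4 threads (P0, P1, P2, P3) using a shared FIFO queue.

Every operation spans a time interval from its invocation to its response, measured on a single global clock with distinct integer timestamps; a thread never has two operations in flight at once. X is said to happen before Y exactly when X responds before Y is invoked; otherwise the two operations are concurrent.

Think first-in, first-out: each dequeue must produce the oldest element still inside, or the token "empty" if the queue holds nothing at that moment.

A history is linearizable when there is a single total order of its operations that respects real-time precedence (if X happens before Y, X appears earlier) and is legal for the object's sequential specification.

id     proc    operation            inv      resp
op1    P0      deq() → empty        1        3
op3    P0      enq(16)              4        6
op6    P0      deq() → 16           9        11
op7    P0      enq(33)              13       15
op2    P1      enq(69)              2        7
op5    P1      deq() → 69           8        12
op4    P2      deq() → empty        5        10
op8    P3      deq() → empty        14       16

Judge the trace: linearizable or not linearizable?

witness order: op1, op2, op3, op5, op6, op4, op8, op7
step 1: op1 deq() → empty — queue <>
step 2: op2 enq(69) — queue <69>
step 3: op3 enq(16) — queue <69,16>
step 4: op5 deq() → 69 — queue <16>
step 5: op6 deq() → 16 — queue <>
step 6: op4 deq() → empty — queue <>
step 7: op8 deq() → empty — queue <>
step 8: op7 enq(33) — queue <33>

linearizable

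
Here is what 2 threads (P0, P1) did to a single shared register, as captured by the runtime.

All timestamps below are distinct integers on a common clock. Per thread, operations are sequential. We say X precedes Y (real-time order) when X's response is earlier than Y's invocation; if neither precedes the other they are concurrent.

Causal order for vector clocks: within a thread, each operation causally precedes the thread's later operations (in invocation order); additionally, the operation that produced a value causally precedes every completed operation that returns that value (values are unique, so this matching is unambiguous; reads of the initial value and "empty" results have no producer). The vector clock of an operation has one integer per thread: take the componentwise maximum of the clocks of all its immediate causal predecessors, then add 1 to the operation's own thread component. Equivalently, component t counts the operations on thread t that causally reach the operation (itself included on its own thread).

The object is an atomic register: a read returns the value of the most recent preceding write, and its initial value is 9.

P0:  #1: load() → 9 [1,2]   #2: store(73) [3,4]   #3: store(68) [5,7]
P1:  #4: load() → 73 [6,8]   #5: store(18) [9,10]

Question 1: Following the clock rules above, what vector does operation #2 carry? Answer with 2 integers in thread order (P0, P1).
no predecessors for #1 (invoked 1): P0 increments from zero → (1, 0)
from VC(#1)=(1, 0), #2 (invoked 3) maxes components and bumps P0 → (2, 0)
from VC(#2)=(2, 0), #4 (invoked 6) maxes components and bumps P1 → (2, 1)
from VC(#2)=(2, 0), #3 (invoked 5) maxes components and bumps P0 → (3, 0)
from VC(#4)=(2, 1), #5 (invoked 9) maxes components and bumps P1 → (2, 2)
target: VC(#2) = (2, 0)

(2, 0)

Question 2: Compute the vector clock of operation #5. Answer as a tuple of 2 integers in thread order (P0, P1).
root op #1, invoked 1: fresh clock plus P0's own tick → (1, 0)
invoked at 3, #2 merges VC(#1)=(1, 0) and bumps P0's slot → (2, 0)
invoked at 6, #4 merges VC(#2)=(2, 0) and bumps P1's slot → (2, 1)
invoked at 5, #3 merges VC(#2)=(2, 0) and bumps P0's slot → (3, 0)
invoked at 9, #5 merges VC(#4)=(2, 1) and bumps P1's slot → (2, 2)
target: VC(#5) = (2, 2)

(2, 2)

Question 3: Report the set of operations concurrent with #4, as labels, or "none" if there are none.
#4 runs from 6 to 8; window-overlapping ops are concurrent
#1 [1,2]: before
#2 [3,4]: before
#3 [5,7]: concurrent
#5 [9,10]: after

#3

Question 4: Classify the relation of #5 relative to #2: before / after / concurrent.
#5 spans [9,10], #2 spans [3,4]
resp(#2)=4 < inv(#5)=9

after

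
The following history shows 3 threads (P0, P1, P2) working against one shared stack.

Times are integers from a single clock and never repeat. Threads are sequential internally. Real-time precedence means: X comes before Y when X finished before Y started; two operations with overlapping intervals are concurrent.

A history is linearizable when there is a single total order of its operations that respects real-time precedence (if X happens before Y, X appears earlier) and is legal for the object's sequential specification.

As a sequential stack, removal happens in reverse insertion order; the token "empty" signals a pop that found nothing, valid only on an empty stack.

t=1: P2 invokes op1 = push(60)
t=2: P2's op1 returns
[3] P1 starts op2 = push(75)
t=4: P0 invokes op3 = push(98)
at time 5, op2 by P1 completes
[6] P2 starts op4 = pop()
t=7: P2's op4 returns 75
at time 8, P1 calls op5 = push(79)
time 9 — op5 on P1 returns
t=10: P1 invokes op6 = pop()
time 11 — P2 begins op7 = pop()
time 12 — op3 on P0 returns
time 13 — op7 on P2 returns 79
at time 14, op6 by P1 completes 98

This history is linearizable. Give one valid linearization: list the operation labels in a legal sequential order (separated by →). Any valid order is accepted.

op1 → op2 → op4 → op3 → op5 → op7 → op6

after step 1 (op1 push(60)): stack <60>
after step 2 (op2 push(75)): stack <60,75>
after step 3 (op4 pop() → 75): stack <60>
after step 4 (op3 push(98)): stack <60,98>
after step 5 (op5 push(79)): stack <60,98,79>
after step 6 (op7 pop() → 79): stack <60,98>
after step 7 (op6 pop() → 98): stack <60>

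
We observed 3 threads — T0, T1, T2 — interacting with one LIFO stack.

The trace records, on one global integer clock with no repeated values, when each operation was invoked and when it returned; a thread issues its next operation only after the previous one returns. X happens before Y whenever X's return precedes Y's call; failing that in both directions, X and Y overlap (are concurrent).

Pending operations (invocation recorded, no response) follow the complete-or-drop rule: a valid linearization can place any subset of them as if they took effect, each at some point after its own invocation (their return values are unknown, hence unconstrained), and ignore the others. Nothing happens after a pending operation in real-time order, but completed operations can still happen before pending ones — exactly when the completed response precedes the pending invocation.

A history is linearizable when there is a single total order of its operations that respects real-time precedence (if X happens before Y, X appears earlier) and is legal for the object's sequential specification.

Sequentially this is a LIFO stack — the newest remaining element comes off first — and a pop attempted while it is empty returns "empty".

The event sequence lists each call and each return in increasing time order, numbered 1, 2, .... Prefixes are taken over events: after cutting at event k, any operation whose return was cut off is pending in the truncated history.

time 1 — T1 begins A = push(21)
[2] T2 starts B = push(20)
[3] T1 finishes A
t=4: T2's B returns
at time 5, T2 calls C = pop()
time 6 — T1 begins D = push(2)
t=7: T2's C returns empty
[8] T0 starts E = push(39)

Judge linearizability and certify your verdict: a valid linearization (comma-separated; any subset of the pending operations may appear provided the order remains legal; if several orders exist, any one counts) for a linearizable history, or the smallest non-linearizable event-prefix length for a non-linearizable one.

not linearizable — minimal violating prefix: 7 events

prefix check: 1..6 passes, 1..7 fails once C's time-7 response joins
the 3 completed operations admit 2 real-time orders; each fails the LIFO stack replay
include/drop combinations of the 1 pending operation (D) were all tried; none helps
take A, B, C (pending dropped): step 3 already fails, because C pop() → empty cannot occur there
take B, A, C (pending dropped): step 3 already fails, because C pop() → empty cannot occur there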